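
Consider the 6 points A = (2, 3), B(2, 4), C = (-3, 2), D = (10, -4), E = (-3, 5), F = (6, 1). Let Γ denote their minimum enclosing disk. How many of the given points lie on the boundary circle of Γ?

By Welzl's lemma the MEC is supported by two points (diametrically opposite) or three points (on a circumcircle).
The farthest pair is D–E with squared distance 250. The circle on this segment as diameter has centre (3.5, 0.5) and r² = 250/4 = 62.5.
Check A: distance² to centre = 8.5 ≤ 62.5, so it lies inside.
All remaining points lie in this disk, and no smaller disk contains both endpoints, so this is the minimum enclosing circle.
The points at distance exactly r from the centre are D, E — 2 points.

2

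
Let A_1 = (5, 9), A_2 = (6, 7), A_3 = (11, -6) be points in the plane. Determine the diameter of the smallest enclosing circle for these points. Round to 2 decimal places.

16.16

Side lengths²: A_1A_2² = 5, A_1A_3² = 261, A_2A_3² = 194.
Since A_1A_3² = 261 ≥ 194 + 5 = 199, the angle opposite A_1A_3 is not acute, so the smallest enclosing circle has A_1A_3 as diameter.
Centre = midpoint of A_1A_3 = (8, 1.5), r² = 261/4 = 65.25.
Diameter = 2r = 2√(65.25) ≈ 16.16.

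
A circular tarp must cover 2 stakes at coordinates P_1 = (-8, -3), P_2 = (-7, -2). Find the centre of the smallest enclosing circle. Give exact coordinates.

The smallest circle enclosing two points has them as diameter endpoints.
Centre = midpoint = (-7.5, -2.5); r² = |P_1P_2|²/4 = 2/4 = 0.5.
Centre = (-7.5, -2.5).

(-7.5, -2.5)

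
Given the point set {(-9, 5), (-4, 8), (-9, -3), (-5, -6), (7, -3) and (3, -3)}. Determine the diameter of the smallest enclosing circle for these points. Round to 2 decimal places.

The farthest pair is (-9, 5)–(7, -3) with squared distance 320. The circle on this segment as diameter has centre (-1, 1) and r² = 320/4 = 80.
Check (-4, 8): distance² to centre = 58 ≤ 80, so it lies inside.
All remaining points lie in this disk, and no smaller disk contains both endpoints, so this is the minimum enclosing circle.
Diameter = 2r = 2√80 ≈ 17.89.

17.89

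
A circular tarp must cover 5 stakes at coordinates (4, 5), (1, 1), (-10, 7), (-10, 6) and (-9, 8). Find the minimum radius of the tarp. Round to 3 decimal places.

By Welzl's lemma the MEC is supported by two points (diametrically opposite) or three points (on a circumcircle).
The farthest pair is (4, 5)–(-10, 7) with squared distance 200. The circle on this segment as diameter has centre (-3, 6) and r² = 200/4 = 50.
Check (1, 1): distance² to centre = 41 ≤ 50, so it lies inside.
All remaining points lie in this disk, and no smaller disk contains both endpoints, so this is the minimum enclosing circle.
r = √50 ≈ 7.071.

7.071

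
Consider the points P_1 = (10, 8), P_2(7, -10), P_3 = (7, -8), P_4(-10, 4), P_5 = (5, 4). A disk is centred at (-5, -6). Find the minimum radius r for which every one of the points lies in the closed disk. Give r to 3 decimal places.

20.518

The required radius is the distance from (-5, -6) to the farthest point.
Squared distances: 421, 160, 148, 125, 200.
Maximum is 421, attained at P_1.
r = √421 ≈ 20.518.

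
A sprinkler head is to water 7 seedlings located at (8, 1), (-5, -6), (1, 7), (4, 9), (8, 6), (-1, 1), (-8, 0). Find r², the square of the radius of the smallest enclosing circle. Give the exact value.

A smallest enclosing disk is always determined by at most three of the input points on its boundary.
The minimum enclosing circle is determined by three boundary points: (-5, -6), (8, 6), (-8, 0).
Their circumcentre is (33/38, 13/19) with r² = 114245/1444.
The farthest remaining point (4, 9) is at distance² 114017/1444 ≤ 114245/1444.

114245/1444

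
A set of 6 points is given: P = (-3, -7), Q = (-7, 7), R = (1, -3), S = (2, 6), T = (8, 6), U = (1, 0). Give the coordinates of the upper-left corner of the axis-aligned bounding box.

(-7, 7)

x-range [-7, 8], y-range [-7, 7].
The upper-left corner is (-7, 7).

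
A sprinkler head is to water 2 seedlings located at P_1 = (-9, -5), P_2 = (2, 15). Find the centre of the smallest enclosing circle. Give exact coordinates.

The smallest circle enclosing two points has them as diameter endpoints.
Centre = midpoint = (-3.5, 5); r² = |P_1P_2|²/4 = 521/4 = 130.25.
Centre = (-3.5, 5).

(-3.5, 5)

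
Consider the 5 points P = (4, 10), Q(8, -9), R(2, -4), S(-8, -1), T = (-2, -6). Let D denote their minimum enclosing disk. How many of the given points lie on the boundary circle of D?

By Welzl's lemma the MEC is supported by two points (diametrically opposite) or three points (on a circumcircle).
The minimum enclosing circle is determined by three boundary points: P, Q, S.
Their circumcentre is (161/68, -9/34) with r² = 499525/4624.
The farthest remaining point T is at distance² 240309/4624 ≤ 499525/4624.
The points at distance exactly r from the centre are P, Q, S — 3 points.

3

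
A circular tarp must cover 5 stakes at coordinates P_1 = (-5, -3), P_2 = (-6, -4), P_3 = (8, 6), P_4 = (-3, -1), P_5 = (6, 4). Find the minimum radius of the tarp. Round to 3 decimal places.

8.602

By Welzl's lemma the MEC is supported by two points (diametrically opposite) or three points (on a circumcircle).
The farthest pair is P_2–P_3 with squared distance 296. The circle on this segment as diameter has centre (1, 1) and r² = 296/4 = 74.
Check P_1: distance² to centre = 52 ≤ 74, so it lies inside.
All remaining points lie in this disk, and no smaller disk contains both endpoints, so this is the minimum enclosing circle.
r = √74 ≈ 8.602.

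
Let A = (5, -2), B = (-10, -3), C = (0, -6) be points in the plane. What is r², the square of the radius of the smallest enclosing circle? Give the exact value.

Side lengths²: AB² = 226, AC² = 41, BC² = 109.
Since AB² = 226 ≥ 109 + 41 = 150, the angle opposite AB is not acute, so the smallest enclosing circle has AB as diameter.
Centre = midpoint of AB = (-2.5, -2.5), r² = 226/4 = 56.5.

56.5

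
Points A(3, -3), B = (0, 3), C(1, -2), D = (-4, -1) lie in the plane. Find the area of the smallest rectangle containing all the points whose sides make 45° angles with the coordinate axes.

In coordinates u = x + y, v = x − y the rectangle is axis-aligned; the map (x,y)→(u,v) scales areas by 2.
u-values: 0, 3, -1, -5; range = 3 − (-5) = 8.
v-values: 6, -3, 3, -3; range = 6 − (-3) = 9.
Area = (8 × 9) / 2 = 36.

36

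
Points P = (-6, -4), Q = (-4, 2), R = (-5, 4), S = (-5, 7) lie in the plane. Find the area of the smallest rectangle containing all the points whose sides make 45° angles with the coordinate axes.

60

In coordinates u = x + y, v = x − y the rectangle is axis-aligned; the map (x,y)→(u,v) scales areas by 2.
u-values: -10, -2, -1, 2; range = 2 − (-10) = 12.
v-values: -2, -6, -9, -12; range = -2 − (-12) = 10.
Area = (12 × 10) / 2 = 60.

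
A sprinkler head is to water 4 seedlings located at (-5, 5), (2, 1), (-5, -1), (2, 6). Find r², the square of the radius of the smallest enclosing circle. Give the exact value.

By Welzl's lemma the MEC is supported by two points (diametrically opposite) or three points (on a circumcircle).
The farthest pair is (-5, -1)–(2, 6) with squared distance 98. The circle on this segment as diameter has centre (-1.5, 2.5) and r² = 98/4 = 24.5.
Check (-5, 5): distance² to centre = 18.5 ≤ 24.5, so it lies inside.
All remaining points lie in this disk, and no smaller disk contains both endpoints, so this is the minimum enclosing circle.

24.5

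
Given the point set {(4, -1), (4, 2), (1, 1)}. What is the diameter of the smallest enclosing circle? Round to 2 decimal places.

Call the three points A, B, C in the order given.
Side lengths²: AB² = 9, AC² = 13, BC² = 10.
Since AC² = 13 < 10 + 9 = 19, the triangle is acute, so the smallest enclosing circle is the circumcircle.
Circumcentre = (17/6, 0.5), r² = 65/18.
Diameter = 2r = 2√(65/18) ≈ 3.80.

3.80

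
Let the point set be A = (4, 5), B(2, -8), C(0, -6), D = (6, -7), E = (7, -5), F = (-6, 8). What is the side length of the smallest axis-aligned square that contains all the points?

16

The bounding box has width 13 and height 16.
An axis-aligned square enclosing the set must have side ≥ max(width, height).
So the minimum side is max(13, 16) = 16.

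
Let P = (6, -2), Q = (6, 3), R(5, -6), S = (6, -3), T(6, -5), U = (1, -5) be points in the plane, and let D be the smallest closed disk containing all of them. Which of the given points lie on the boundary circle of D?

Q, R, U

The minimum enclosing circle is determined by three boundary points: Q, R, U.
Their circumcentre is (299/74, -99/74) with r² = 62033/2738.
The farthest remaining point T is at distance² 47233/2738 ≤ 62033/2738.
The points at distance exactly r from the centre are Q, R, U — 3 points.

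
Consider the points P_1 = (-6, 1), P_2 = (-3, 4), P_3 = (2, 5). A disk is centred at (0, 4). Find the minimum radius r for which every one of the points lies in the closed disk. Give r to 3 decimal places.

6.708

The required radius is the distance from (0, 4) to the farthest point.
Squared distances: 45, 9, 5.
Maximum is 45, attained at P_1.
r = √45 ≈ 6.708.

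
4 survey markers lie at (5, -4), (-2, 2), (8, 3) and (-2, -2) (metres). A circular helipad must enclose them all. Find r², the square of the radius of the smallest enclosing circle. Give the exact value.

The minimum enclosing circle of a finite set is fixed by two of the points (as a diameter) or three (as a circumcircle).
The farthest pair is (8, 3)–(-2, -2) with squared distance 125. The circle on this segment as diameter has centre (3, 0.5) and r² = 125/4 = 31.25.
Check (5, -4): distance² to centre = 24.25 ≤ 31.25, so it lies inside.
All remaining points lie in this disk, and no smaller disk contains both endpoints, so this is the minimum enclosing circle.

31.25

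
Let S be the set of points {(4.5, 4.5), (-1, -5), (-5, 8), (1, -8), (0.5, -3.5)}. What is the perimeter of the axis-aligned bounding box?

Width = max x − min x = 4.5 − (-5) = 9.5.
Height = max y − min y = 8 − (-8) = 16.
Perimeter = 2(9.5 + 16) = 51.

51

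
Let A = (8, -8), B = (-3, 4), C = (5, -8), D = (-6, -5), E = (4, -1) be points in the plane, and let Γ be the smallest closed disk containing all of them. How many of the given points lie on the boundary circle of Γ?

A smallest enclosing disk is always determined by at most three of the input points on its boundary.
The minimum enclosing circle is determined by three boundary points: A, B, D.
Their circumcentre is (11/6, -47/18) with r² = 10865/162.
The farthest remaining point C is at distance² 6329/162 ≤ 10865/162.
The points at distance exactly r from the centre are A, B, D — 3 points.

3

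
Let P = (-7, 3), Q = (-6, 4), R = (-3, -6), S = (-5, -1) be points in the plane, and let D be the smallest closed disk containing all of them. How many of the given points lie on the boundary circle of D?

2

By Welzl's lemma the MEC is supported by two points (diametrically opposite) or three points (on a circumcircle).
The farthest pair is Q–R with squared distance 109. The circle on this segment as diameter has centre (-4.5, -1) and r² = 109/4 = 27.25.
Check P: distance² to centre = 22.25 ≤ 27.25, so it lies inside.
All remaining points lie in this disk, and no smaller disk contains both endpoints, so this is the minimum enclosing circle.
The points at distance exactly r from the centre are Q, R — 2 points.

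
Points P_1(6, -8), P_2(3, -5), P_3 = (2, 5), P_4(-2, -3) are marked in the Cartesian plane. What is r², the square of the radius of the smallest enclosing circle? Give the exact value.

A smallest enclosing disk is always determined by at most three of the input points on its boundary.
The farthest pair is P_1–P_3 with squared distance 185. The circle on this segment as diameter has centre (4, -1.5) and r² = 185/4 = 46.25.
Check P_2: distance² to centre = 13.25 ≤ 46.25, so it lies inside.
All remaining points lie in this disk, and no smaller disk contains both endpoints, so this is the minimum enclosing circle.

46.25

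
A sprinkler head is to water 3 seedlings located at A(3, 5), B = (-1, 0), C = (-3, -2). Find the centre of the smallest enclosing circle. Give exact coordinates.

(0, 1.5)

Side lengths²: AB² = 41, AC² = 85, BC² = 8.
Since AC² = 85 ≥ 41 + 8 = 49, the angle opposite AC is not acute, so the smallest enclosing circle has AC as diameter.
Centre = midpoint of AC = (0, 1.5), r² = 85/4 = 21.25.
Centre = (0, 1.5).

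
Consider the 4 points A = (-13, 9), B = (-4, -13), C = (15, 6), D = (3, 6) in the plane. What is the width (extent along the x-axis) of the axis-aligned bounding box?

28

max x = 15, min x = -13, so width = 28.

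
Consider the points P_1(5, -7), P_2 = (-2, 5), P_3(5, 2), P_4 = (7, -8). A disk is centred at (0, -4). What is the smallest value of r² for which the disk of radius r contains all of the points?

85

The required radius is the distance from (0, -4) to the farthest point.
Squared distances: 34, 85, 61, 65.
Maximum is 85, attained at P_2.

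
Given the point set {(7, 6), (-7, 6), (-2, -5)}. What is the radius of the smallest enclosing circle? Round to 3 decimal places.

Call the three points A, B, C in the order given.
Side lengths²: AB² = 196, AC² = 202, BC² = 146.
Since AC² = 202 < 196 + 146 = 342, the triangle is acute, so the smallest enclosing circle is the circumcircle.
Circumcentre = (0, 28/11), r² = 7373/121.
r = √(7373/121) ≈ 7.806.

7.806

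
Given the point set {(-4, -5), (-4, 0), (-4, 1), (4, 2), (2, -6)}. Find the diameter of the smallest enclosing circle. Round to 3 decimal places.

By Welzl's lemma the MEC is supported by two points (diametrically opposite) or three points (on a circumcircle).
The farthest pair is (-4, -5)–(4, 2) with squared distance 113. The circle on this segment as diameter has centre (0, -1.5) and r² = 113/4 = 28.25.
Check (-4, 0): distance² to centre = 18.25 ≤ 28.25, so it lies inside.
All remaining points lie in this disk, and no smaller disk contains both endpoints, so this is the minimum enclosing circle.
Diameter = 2r = 2√(28.25) ≈ 10.630.

10.630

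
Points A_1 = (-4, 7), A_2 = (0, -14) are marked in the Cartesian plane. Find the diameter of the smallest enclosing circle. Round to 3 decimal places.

The smallest circle enclosing two points has them as diameter endpoints.
Centre = midpoint = (-2, -3.5); r² = |A_1A_2|²/4 = 457/4 = 114.25.
Diameter = 2r = 2√(114.25) ≈ 21.378.

21.378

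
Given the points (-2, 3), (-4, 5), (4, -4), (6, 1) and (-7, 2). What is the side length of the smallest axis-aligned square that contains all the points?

The bounding box has width 13 and height 9.
An axis-aligned square enclosing the set must have side ≥ max(width, height).
So the minimum side is max(13, 9) = 13.

13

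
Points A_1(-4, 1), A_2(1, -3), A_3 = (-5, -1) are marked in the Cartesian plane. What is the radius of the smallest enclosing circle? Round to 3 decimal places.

3.234

Side lengths²: A_1A_2² = 41, A_1A_3² = 5, A_2A_3² = 40.
Since A_1A_2² = 41 < 40 + 5 = 45, the triangle is acute, so the smallest enclosing circle is the circumcircle.
Circumcentre = (-25/14, -19/14), r² = 1025/98.
r = √(1025/98) ≈ 3.234.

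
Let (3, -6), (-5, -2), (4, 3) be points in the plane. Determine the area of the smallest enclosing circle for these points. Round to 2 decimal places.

94.55

Call the three points A, B, C in the order given.
Side lengths²: AB² = 80, AC² = 82, BC² = 106.
Since BC² = 106 < 82 + 80 = 162, the triangle is acute, so the smallest enclosing circle is the circumcircle.
Circumcentre = (8/19, -22/19), r² = 10865/361.
Area = π·r² = π·10865/361 ≈ 94.55.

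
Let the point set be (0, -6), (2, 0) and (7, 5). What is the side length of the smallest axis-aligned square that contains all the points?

The bounding box has width 7 and height 11.
An axis-aligned square enclosing the set must have side ≥ max(width, height).
So the minimum side is max(7, 11) = 11.

11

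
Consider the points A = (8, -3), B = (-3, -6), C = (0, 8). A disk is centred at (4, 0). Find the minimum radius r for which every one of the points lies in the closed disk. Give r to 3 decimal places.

The required radius is the distance from (4, 0) to the farthest point.
Squared distances: 25, 85, 80.
Maximum is 85, attained at B.
r = √85 ≈ 9.220.

9.220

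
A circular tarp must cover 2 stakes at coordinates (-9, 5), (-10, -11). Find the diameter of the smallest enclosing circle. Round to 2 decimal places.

16.03

The smallest circle enclosing two points has them as diameter endpoints.
Centre = midpoint = (-9.5, -3); r² = |(-9, 5)−(-10, -11)|²/4 = 257/4 = 64.25.
Diameter = 2r = 2√(64.25) ≈ 16.03.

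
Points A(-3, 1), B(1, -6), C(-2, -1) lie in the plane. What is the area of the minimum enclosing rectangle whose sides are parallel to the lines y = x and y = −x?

In coordinates u = x + y, v = x − y the rectangle is axis-aligned; the map (x,y)→(u,v) scales areas by 2.
u-values: -2, -5, -3; range = -2 − (-5) = 3.
v-values: -4, 7, -1; range = 7 − (-4) = 11.
Area = (3 × 11) / 2 = 16.5.

16.5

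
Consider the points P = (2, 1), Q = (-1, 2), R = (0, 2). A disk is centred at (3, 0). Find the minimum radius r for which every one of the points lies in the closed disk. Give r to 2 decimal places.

The required radius is the distance from (3, 0) to the farthest point.
Squared distances: 2, 20, 13.
Maximum is 20, attained at Q.
r = √20 ≈ 4.47.

4.47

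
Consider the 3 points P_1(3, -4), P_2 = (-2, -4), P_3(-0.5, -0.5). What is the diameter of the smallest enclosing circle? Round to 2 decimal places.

Side lengths²: P_1P_2² = 25, P_1P_3² = 24.5, P_2P_3² = 14.5.
Since P_1P_2² = 25 < 24.5 + 14.5 = 39, the triangle is acute, so the smallest enclosing circle is the circumcircle.
Circumcentre = (0.5, -3), r² = 7.25.
Diameter = 2r = 2√(7.25) ≈ 5.39.

5.39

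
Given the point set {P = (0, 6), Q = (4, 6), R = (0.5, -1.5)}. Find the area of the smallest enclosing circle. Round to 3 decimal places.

54.039

Side lengths²: PQ² = 16, PR² = 56.5, QR² = 68.5.
Since QR² = 68.5 < 56.5 + 16 = 72.5, the triangle is acute, so the smallest enclosing circle is the circumcircle.
Circumcentre = (2, 71/30), r² = 15481/900.
Area = π·r² = π·15481/900 ≈ 54.039.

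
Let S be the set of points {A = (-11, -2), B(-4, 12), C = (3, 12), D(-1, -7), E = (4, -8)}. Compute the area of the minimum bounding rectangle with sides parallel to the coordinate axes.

x ranges over [-11, 4], width 15.
y ranges over [-8, 12], height 20.
Area = 15 × 20 = 300.

300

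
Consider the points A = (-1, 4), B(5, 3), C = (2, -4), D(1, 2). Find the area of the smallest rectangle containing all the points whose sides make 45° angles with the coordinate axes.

In coordinates u = x + y, v = x − y the rectangle is axis-aligned; the map (x,y)→(u,v) scales areas by 2.
u-values: 3, 8, -2, 3; range = 8 − (-2) = 10.
v-values: -5, 2, 6, -1; range = 6 − (-5) = 11.
Area = (10 × 11) / 2 = 55.

55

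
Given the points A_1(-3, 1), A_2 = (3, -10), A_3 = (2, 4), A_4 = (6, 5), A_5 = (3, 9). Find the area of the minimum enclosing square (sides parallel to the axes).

361

The bounding box has width 9 and height 19.
An axis-aligned square enclosing the set must have side ≥ max(width, height).
So the minimum side is max(9, 19) = 19.
Area = 19² = 361.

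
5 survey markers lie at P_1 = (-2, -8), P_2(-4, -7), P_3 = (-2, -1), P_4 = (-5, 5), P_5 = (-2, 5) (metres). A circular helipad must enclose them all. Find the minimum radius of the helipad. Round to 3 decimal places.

A smallest enclosing disk is always determined by at most three of the input points on its boundary.
The farthest pair is P_1–P_4 with squared distance 178. The circle on this segment as diameter has centre (-3.5, -1.5) and r² = 178/4 = 44.5.
Check P_2: distance² to centre = 30.5 ≤ 44.5, so it lies inside.
All remaining points lie in this disk, and no smaller disk contains both endpoints, so this is the minimum enclosing circle.
r = √(44.5) ≈ 6.671.

6.671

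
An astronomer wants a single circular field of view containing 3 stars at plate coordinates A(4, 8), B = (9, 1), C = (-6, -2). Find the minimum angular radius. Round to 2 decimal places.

Side lengths²: AB² = 74, AC² = 200, BC² = 234.
Since BC² = 234 < 200 + 74 = 274, the triangle is acute, so the smallest enclosing circle is the circumcircle.
Circumcentre = (1.25, 0.75), r² = 60.125.
r = √(60.125) ≈ 7.75.

7.75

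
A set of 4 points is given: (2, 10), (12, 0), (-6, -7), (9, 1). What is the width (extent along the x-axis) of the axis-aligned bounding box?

18

max x = 12, min x = -6, so width = 18.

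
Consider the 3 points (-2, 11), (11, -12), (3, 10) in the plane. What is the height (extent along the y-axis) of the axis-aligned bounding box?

max y = 11, min y = -12, so height = 23.

23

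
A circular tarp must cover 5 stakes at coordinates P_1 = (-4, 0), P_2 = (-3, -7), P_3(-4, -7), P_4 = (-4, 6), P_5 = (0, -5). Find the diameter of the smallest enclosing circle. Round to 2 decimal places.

13.04

The farthest pair is P_2–P_4 with squared distance 170. The circle on this segment as diameter has centre (-3.5, -0.5) and r² = 170/4 = 42.5.
Check P_1: distance² to centre = 0.5 ≤ 42.5, so it lies inside.
All remaining points lie in this disk, and no smaller disk contains both endpoints, so this is the minimum enclosing circle.
Diameter = 2r = 2√(42.5) ≈ 13.04.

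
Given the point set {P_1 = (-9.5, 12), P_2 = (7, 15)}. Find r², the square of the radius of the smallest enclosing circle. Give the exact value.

70.3125

The smallest circle enclosing two points has them as diameter endpoints.
Centre = midpoint = (-1.25, 13.5); r² = |P_1P_2|²/4 = 281.25/4 = 70.3125.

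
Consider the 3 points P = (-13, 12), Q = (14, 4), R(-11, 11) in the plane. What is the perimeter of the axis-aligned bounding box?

70

Width = max x − min x = 14 − (-13) = 27.
Height = max y − min y = 12 − 4 = 8.
Perimeter = 2(27 + 8) = 70.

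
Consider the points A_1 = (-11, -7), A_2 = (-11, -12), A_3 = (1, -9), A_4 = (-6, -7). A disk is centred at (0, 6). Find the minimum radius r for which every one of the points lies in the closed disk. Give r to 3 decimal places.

The required radius is the distance from (0, 6) to the farthest point.
Squared distances: 290, 445, 226, 205.
Maximum is 445, attained at A_2.
r = √445 ≈ 21.095.

21.095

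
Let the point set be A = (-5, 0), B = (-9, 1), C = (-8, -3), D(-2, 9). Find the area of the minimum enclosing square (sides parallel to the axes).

The bounding box has width 7 and height 12.
An axis-aligned square enclosing the set must have side ≥ max(width, height).
So the minimum side is max(7, 12) = 12.
Area = 12² = 144.

144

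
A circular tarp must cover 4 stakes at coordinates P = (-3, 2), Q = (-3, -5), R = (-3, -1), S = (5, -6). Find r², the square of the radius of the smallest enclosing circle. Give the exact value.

A smallest enclosing disk is always determined by at most three of the input points on its boundary.
The farthest pair is P–S with squared distance 128. The circle on this segment as diameter has centre (1, -2) and r² = 128/4 = 32.
Check Q: distance² to centre = 25 ≤ 32, so it lies inside.
All remaining points lie in this disk, and no smaller disk contains both endpoints, so this is the minimum enclosing circle.

32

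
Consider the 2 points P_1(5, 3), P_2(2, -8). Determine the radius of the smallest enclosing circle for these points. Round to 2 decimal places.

The smallest circle enclosing two points has them as diameter endpoints.
Centre = midpoint = (3.5, -2.5); r² = |P_1P_2|²/4 = 130/4 = 32.5.
r = √(32.5) ≈ 5.70.

5.70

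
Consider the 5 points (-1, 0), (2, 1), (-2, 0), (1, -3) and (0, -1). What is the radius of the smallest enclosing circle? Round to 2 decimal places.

2.40

The minimum enclosing circle is determined by three boundary points: (2, 1), (-2, 0), (1, -3).
Their circumcentre is (0.3, -0.7) with r² = 5.78.
The farthest remaining point (-1, 0) is at distance² 2.18 ≤ 5.78.
r = √(5.78) ≈ 2.40.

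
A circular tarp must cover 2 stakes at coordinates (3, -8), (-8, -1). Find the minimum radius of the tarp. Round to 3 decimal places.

6.519

The smallest circle enclosing two points has them as diameter endpoints.
Centre = midpoint = (-2.5, -4.5); r² = |(3, -8)−(-8, -1)|²/4 = 170/4 = 42.5.
r = √(42.5) ≈ 6.519.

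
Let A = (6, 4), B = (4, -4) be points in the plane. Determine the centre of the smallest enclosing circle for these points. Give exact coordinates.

The smallest circle enclosing two points has them as diameter endpoints.
Centre = midpoint = (5, 0); r² = |AB|²/4 = 68/4 = 17.
Centre = (5, 0).

(5, 0)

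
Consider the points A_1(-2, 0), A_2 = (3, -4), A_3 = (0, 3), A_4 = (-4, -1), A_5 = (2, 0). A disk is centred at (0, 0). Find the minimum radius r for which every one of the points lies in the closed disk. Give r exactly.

The required radius is the distance from (0, 0) to the farthest point.
Squared distances: 4, 25, 9, 17, 4.
Maximum is 25, attained at A_2.
r = √25 = 5.

5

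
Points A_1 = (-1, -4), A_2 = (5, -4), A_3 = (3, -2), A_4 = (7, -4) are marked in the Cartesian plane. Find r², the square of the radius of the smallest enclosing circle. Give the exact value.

16

The minimum enclosing circle of a finite set is fixed by two of the points (as a diameter) or three (as a circumcircle).
The farthest pair is A_1–A_4 with squared distance 64. The circle on this segment as diameter has centre (3, -4) and r² = 64/4 = 16.
Check A_2: distance² to centre = 4 ≤ 16, so it lies inside.
All remaining points lie in this disk, and no smaller disk contains both endpoints, so this is the minimum enclosing circle.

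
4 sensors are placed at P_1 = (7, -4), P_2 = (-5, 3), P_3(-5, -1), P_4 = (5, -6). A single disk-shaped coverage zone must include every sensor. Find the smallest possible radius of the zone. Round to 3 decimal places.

The farthest pair is P_1–P_2 with squared distance 193. The circle on this segment as diameter has centre (1, -0.5) and r² = 193/4 = 48.25.
Check P_3: distance² to centre = 36.25 ≤ 48.25, so it lies inside.
All remaining points lie in this disk, and no smaller disk contains both endpoints, so this is the minimum enclosing circle.
r = √(48.25) ≈ 6.946.

6.946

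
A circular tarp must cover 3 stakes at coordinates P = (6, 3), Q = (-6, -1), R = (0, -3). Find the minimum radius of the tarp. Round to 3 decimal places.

6.325

Side lengths²: PQ² = 160, PR² = 72, QR² = 40.
Since PQ² = 160 ≥ 72 + 40 = 112, the angle opposite PQ is not acute, so the smallest enclosing circle has PQ as diameter.
Centre = midpoint of PQ = (0, 1), r² = 160/4 = 40.
r = √40 ≈ 6.325.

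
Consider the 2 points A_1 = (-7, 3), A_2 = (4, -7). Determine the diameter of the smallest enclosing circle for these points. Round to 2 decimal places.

The smallest circle enclosing two points has them as diameter endpoints.
Centre = midpoint = (-1.5, -2); r² = |A_1A_2|²/4 = 221/4 = 55.25.
Diameter = 2r = 2√(55.25) ≈ 14.87.

14.87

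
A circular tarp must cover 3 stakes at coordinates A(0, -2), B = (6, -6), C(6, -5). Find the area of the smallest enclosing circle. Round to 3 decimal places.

Side lengths²: AB² = 52, AC² = 45, BC² = 1.
Since AB² = 52 ≥ 45 + 1 = 46, the angle opposite AB is not acute, so the smallest enclosing circle has AB as diameter.
Centre = midpoint of AB = (3, -4), r² = 52/4 = 13.
Area = π·r² = π·13 ≈ 40.841.

40.841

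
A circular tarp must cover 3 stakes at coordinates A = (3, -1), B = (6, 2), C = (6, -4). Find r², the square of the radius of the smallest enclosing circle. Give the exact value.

9

Side lengths²: AB² = 18, AC² = 18, BC² = 36.
Since BC² = 36 ≥ 18 + 18 = 36, the angle opposite BC is not acute, so the smallest enclosing circle has BC as diameter.
Centre = midpoint of BC = (6, -1), r² = 36/4 = 9.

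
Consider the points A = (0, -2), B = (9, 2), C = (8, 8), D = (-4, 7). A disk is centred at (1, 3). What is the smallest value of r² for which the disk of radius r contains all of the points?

The required radius is the distance from (1, 3) to the farthest point.
Squared distances: 26, 65, 74, 41.
Maximum is 74, attained at C.

74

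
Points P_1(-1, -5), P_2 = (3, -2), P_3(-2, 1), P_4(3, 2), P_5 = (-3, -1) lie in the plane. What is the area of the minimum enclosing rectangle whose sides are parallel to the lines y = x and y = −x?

44

In coordinates u = x + y, v = x − y the rectangle is axis-aligned; the map (x,y)→(u,v) scales areas by 2.
u-values: -6, 1, -1, 5, -4; range = 5 − (-6) = 11.
v-values: 4, 5, -3, 1, -2; range = 5 − (-3) = 8.
Area = (11 × 8) / 2 = 44.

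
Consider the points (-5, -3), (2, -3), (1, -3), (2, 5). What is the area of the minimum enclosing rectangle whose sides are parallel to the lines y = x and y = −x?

60

In coordinates u = x + y, v = x − y the rectangle is axis-aligned; the map (x,y)→(u,v) scales areas by 2.
u-values: -8, -1, -2, 7; range = 7 − (-8) = 15.
v-values: -2, 5, 4, -3; range = 5 − (-3) = 8.
Area = (15 × 8) / 2 = 60.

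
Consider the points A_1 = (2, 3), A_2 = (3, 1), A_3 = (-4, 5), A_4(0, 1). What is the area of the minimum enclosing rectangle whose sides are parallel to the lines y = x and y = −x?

In coordinates u = x + y, v = x − y the rectangle is axis-aligned; the map (x,y)→(u,v) scales areas by 2.
u-values: 5, 4, 1, 1; range = 5 − 1 = 4.
v-values: -1, 2, -9, -1; range = 2 − (-9) = 11.
Area = (4 × 11) / 2 = 22.

22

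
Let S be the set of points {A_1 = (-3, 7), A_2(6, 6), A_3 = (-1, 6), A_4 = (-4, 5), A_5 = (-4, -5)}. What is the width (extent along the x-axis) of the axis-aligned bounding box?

max x = 6, min x = -4, so width = 10.

10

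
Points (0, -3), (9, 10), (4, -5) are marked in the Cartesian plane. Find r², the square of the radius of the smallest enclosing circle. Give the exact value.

3125/49

Call the three points A, B, C in the order given.
Side lengths²: AB² = 250, AC² = 20, BC² = 250.
Since BC² = 250 < 250 + 20 = 270, the triangle is acute, so the smallest enclosing circle is the circumcircle.
Circumcentre = (38/7, 20/7), r² = 3125/49.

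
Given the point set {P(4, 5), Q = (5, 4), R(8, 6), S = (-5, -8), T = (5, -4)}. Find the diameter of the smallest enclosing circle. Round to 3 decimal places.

The farthest pair is R–S with squared distance 365. The circle on this segment as diameter has centre (1.5, -1) and r² = 365/4 = 91.25.
Check P: distance² to centre = 42.25 ≤ 91.25, so it lies inside.
All remaining points lie in this disk, and no smaller disk contains both endpoints, so this is the minimum enclosing circle.
Diameter = 2r = 2√(91.25) ≈ 19.105.

19.105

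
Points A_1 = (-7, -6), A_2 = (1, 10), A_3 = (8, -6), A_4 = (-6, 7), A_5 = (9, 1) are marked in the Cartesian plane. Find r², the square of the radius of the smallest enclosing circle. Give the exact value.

95.3125

The minimum enclosing circle is determined by three boundary points: A_1, A_2, A_3.
Their circumcentre is (0.5, 0.25) with r² = 95.3125.
The farthest remaining point A_4 is at distance² 87.8125 ≤ 95.3125.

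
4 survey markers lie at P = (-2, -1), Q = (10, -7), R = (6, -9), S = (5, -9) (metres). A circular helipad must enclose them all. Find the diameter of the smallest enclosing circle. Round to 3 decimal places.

By Welzl's lemma the MEC is supported by two points (diametrically opposite) or three points (on a circumcircle).
The farthest pair is P–Q with squared distance 180. The circle on this segment as diameter has centre (4, -4) and r² = 180/4 = 45.
Check R: distance² to centre = 29 ≤ 45, so it lies inside.
All remaining points lie in this disk, and no smaller disk contains both endpoints, so this is the minimum enclosing circle.
Diameter = 2r = 2√45 ≈ 13.416.

13.416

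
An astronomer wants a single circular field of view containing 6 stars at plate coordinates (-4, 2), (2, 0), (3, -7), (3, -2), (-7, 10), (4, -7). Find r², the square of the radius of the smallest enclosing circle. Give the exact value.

A smallest enclosing disk is always determined by at most three of the input points on its boundary.
The farthest pair is (-7, 10)–(4, -7) with squared distance 410. The circle on this segment as diameter has centre (-1.5, 1.5) and r² = 410/4 = 102.5.
Check (-4, 2): distance² to centre = 6.5 ≤ 102.5, so it lies inside.
All remaining points lie in this disk, and no smaller disk contains both endpoints, so this is the minimum enclosing circle.

102.5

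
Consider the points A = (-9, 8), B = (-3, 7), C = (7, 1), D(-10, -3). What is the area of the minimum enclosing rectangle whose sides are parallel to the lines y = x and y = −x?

In coordinates u = x + y, v = x − y the rectangle is axis-aligned; the map (x,y)→(u,v) scales areas by 2.
u-values: -1, 4, 8, -13; range = 8 − (-13) = 21.
v-values: -17, -10, 6, -7; range = 6 − (-17) = 23.
Area = (21 × 23) / 2 = 241.5.

241.5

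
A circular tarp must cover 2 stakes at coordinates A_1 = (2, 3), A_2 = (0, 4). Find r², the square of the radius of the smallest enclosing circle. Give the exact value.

The smallest circle enclosing two points has them as diameter endpoints.
Centre = midpoint = (1, 3.5); r² = |A_1A_2|²/4 = 5/4 = 1.25.

1.25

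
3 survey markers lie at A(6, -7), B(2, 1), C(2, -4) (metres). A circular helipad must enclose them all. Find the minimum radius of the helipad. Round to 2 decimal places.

Side lengths²: AB² = 80, AC² = 25, BC² = 25.
Since AB² = 80 ≥ 25 + 25 = 50, the angle opposite AB is not acute, so the smallest enclosing circle has AB as diameter.
Centre = midpoint of AB = (4, -3), r² = 80/4 = 20.
r = √20 ≈ 4.47.

4.47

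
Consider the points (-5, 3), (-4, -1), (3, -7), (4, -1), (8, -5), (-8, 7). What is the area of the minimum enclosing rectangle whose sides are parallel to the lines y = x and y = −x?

In coordinates u = x + y, v = x − y the rectangle is axis-aligned; the map (x,y)→(u,v) scales areas by 2.
u-values: -2, -5, -4, 3, 3, -1; range = 3 − (-5) = 8.
v-values: -8, -3, 10, 5, 13, -15; range = 13 − (-15) = 28.
Area = (8 × 28) / 2 = 112.

112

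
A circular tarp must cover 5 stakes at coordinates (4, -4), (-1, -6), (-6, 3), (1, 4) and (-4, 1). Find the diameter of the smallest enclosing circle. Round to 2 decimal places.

By Welzl's lemma the MEC is supported by two points (diametrically opposite) or three points (on a circumcircle).
The farthest pair is (4, -4)–(-6, 3) with squared distance 149. The circle on this segment as diameter has centre (-1, -0.5) and r² = 149/4 = 37.25.
Check (-1, -6): distance² to centre = 30.25 ≤ 37.25, so it lies inside.
All remaining points lie in this disk, and no smaller disk contains both endpoints, so this is the minimum enclosing circle.
Diameter = 2r = 2√(37.25) ≈ 12.21.

12.21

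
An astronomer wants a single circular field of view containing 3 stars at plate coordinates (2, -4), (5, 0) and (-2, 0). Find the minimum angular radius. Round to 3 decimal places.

Call the three points A, B, C in the order given.
Side lengths²: AB² = 25, AC² = 32, BC² = 49.
Since BC² = 49 < 32 + 25 = 57, the triangle is acute, so the smallest enclosing circle is the circumcircle.
Circumcentre = (1.5, -0.5), r² = 12.5.
r = √(12.5) ≈ 3.536.

3.536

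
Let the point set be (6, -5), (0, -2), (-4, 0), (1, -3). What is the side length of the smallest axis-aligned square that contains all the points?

10

The bounding box has width 10 and height 5.
An axis-aligned square enclosing the set must have side ≥ max(width, height).
So the minimum side is max(10, 5) = 10.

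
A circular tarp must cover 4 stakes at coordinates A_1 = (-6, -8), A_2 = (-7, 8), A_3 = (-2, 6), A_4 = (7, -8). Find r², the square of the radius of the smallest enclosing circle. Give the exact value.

By Welzl's lemma the MEC is supported by two points (diametrically opposite) or three points (on a circumcircle).
The farthest pair is A_2–A_4 with squared distance 452. The circle on this segment as diameter has centre (0, 0) and r² = 452/4 = 113.
Check A_1: distance² to centre = 100 ≤ 113, so it lies inside.
All remaining points lie in this disk, and no smaller disk contains both endpoints, so this is the minimum enclosing circle.

113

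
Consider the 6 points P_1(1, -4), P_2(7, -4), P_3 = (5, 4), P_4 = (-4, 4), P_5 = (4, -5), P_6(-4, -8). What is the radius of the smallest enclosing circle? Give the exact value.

The farthest pair is P_3–P_6 with squared distance 225. The circle on this segment as diameter has centre (0.5, -2) and r² = 225/4 = 56.25.
Check P_1: distance² to centre = 4.25 ≤ 56.25, so it lies inside.
All remaining points lie in this disk, and no smaller disk contains both endpoints, so this is the minimum enclosing circle.
r = √(56.25) = 7.5.

7.5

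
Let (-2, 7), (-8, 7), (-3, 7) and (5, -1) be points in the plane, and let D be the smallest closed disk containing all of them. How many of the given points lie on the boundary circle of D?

2

A smallest enclosing disk is always determined by at most three of the input points on its boundary.
The farthest pair is (-8, 7)–(5, -1) with squared distance 233. The circle on this segment as diameter has centre (-1.5, 3) and r² = 233/4 = 58.25.
Check (-2, 7): distance² to centre = 16.25 ≤ 58.25, so it lies inside.
All remaining points lie in this disk, and no smaller disk contains both endpoints, so this is the minimum enclosing circle.
The points at distance exactly r from the centre are (-8, 7), (5, -1) — 2 points.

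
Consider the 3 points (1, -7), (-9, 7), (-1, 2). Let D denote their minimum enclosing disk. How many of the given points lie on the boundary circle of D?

Call the three points A, B, C in the order given.
Side lengths²: AB² = 296, AC² = 85, BC² = 89.
Since AB² = 296 ≥ 89 + 85 = 174, the angle opposite AB is not acute, so the smallest enclosing circle has AB as diameter.
Centre = midpoint of AB = (-4, 0), r² = 296/4 = 74.
The points at distance exactly r from the centre are (1, -7), (-9, 7) — 2 points.

2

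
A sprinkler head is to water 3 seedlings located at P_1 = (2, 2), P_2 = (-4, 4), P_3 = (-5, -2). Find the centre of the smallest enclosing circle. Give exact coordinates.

Side lengths²: P_1P_2² = 40, P_1P_3² = 65, P_2P_3² = 37.
Since P_1P_3² = 65 < 40 + 37 = 77, the triangle is acute, so the smallest enclosing circle is the circumcircle.
Circumcentre = (-69/38, 21/38), r² = 12025/722.
Centre = (-69/38, 21/38).

(-69/38, 21/38)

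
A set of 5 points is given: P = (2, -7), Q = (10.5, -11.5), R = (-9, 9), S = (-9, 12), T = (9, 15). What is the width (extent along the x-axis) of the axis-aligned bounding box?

max x = 10.5, min x = -9, so width = 19.5.

19.5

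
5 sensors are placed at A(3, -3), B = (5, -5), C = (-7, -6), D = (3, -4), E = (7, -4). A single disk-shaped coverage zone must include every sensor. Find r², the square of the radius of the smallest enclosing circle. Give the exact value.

A smallest enclosing disk is always determined by at most three of the input points on its boundary.
The farthest pair is C–E with squared distance 200. The circle on this segment as diameter has centre (0, -5) and r² = 200/4 = 50.
Check A: distance² to centre = 13 ≤ 50, so it lies inside.
All remaining points lie in this disk, and no smaller disk contains both endpoints, so this is the minimum enclosing circle.

50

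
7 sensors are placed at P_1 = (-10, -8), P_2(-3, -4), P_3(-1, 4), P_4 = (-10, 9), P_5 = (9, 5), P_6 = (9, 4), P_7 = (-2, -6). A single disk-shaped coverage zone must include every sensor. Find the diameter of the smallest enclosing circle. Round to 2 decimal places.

23.53

The minimum enclosing circle of a finite set is fixed by two of the points (as a diameter) or three (as a circumcircle).
The minimum enclosing circle is determined by three boundary points: P_1, P_4, P_5.
Their circumcentre is (-71/38, 0.5) with r² = 99905/722.
The farthest remaining point P_6 is at distance² 94129/722 ≤ 99905/722.
Diameter = 2r = 2√(99905/722) ≈ 23.53.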